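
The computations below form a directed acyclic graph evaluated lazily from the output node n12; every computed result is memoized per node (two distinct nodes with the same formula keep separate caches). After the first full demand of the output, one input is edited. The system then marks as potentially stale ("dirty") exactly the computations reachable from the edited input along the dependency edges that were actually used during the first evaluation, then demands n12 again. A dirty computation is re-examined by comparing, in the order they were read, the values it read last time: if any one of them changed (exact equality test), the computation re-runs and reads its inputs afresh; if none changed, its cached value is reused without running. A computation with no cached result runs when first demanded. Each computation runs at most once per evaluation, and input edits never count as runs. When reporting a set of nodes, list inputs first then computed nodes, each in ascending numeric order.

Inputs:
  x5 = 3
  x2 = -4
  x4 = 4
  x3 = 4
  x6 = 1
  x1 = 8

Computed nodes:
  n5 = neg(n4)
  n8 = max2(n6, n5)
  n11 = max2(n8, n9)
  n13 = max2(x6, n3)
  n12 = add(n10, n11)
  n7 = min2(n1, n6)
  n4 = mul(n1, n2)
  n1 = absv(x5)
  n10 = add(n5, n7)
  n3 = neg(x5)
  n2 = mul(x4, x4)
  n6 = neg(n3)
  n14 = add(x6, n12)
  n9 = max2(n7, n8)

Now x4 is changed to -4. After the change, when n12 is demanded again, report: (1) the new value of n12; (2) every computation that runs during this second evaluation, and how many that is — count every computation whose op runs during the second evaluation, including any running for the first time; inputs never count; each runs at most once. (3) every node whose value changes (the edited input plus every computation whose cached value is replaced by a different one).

First demand of the output computes:
  n1 = absv(3) = 3
  n2 = mul(4, 4) = 16
  n3 = neg(3) = -3
  n4 = mul(3, 16) = 48
  n5 = neg(48) = -48
  n6 = neg(-3) = 3
  n7 = min2(3, 3) = 3
  n8 = max2(3, -48) = 3
  n9 = max2(3, 3) = 3
  n10 = add(-48, 3) = -45
  n11 = max2(3, 3) = 3
  n12 = add(-45, 3) = -42

After the edit, cleaning proceeds:
  n2: a read changed (x4 4->-4; x4 4->-4) — executes, giving 16 — identical to its old value.
  n4: dirty, but its reads are unchanged (n1 unchanged, n2 unchanged); cached 48 stands.
  n5: dirty, but its reads are unchanged (n4 unchanged); cached -48 stands.
  n8: dirty, but its reads are unchanged (n6 unchanged, n5 unchanged); cached 3 stands.
  n9: dirty, but its reads are unchanged (n7 unchanged, n8 unchanged); cached 3 stands.
  n10: dirty, but its reads are unchanged (n5 unchanged, n7 unchanged); cached -45 stands.
  n11: dirty, but its reads are unchanged (n8 unchanged, n9 unchanged); cached 3 stands.
  n12: dirty, but its reads are unchanged (n10 unchanged, n11 unchanged); cached -42 stands.

Note the absorption at n2: it re-runs yet its value is the same, leaving the output's value untouched.

Demanding n12 again yields -42.
1 computations run: n2.
The nodes whose values change: x4.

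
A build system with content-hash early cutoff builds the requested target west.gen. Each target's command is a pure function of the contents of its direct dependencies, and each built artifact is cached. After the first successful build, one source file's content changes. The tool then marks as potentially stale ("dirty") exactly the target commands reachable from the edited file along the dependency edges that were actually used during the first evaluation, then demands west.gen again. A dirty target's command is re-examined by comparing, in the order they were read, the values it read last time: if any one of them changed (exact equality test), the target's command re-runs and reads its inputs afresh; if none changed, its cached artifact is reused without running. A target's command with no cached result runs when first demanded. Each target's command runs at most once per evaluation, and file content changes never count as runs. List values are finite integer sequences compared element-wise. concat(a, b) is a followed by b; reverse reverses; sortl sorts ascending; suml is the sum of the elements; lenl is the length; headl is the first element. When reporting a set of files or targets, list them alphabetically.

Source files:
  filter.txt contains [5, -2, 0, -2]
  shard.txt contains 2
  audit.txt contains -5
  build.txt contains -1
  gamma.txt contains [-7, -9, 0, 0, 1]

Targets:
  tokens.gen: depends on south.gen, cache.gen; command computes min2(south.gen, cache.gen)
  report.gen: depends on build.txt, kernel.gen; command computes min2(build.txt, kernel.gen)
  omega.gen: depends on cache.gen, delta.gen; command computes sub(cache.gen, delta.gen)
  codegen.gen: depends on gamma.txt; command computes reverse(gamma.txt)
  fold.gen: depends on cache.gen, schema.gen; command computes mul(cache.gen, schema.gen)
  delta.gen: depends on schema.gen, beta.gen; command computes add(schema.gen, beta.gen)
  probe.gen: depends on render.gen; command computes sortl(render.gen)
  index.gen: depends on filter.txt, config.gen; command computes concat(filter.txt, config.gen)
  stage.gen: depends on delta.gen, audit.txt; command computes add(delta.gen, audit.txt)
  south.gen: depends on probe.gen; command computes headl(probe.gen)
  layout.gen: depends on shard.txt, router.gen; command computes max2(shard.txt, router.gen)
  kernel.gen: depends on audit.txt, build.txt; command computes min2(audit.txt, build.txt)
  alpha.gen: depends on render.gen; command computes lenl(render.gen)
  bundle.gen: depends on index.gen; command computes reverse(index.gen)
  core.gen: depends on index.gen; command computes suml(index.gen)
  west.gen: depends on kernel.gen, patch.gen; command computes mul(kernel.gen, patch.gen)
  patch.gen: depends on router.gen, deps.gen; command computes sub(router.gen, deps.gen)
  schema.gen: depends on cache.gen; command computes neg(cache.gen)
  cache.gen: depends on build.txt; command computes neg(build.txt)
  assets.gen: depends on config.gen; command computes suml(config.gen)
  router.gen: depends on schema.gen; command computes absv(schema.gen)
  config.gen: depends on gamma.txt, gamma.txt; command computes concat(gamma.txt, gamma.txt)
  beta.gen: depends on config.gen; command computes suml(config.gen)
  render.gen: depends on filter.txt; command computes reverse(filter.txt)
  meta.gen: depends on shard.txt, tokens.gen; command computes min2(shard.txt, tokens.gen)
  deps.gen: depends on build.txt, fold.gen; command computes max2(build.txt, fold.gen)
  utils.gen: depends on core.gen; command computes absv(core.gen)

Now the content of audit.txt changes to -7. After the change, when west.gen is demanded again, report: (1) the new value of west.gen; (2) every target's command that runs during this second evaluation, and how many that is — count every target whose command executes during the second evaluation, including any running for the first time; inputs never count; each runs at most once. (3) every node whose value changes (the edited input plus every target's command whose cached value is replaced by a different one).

First evaluation (everything demanded from the output):
  cache.gen = neg(-1) = 1
  kernel.gen = min2(-5, -1) = -5
  schema.gen = neg(1) = -1
  fold.gen = mul(1, -1) = -1
  deps.gen = max2(-1, -1) = -1
  router.gen = absv(-1) = 1
  patch.gen = sub(1, -1) = 2
  west.gen = mul(-5, 2) = -10

Propagation after the edit:
  kernel.gen: runs — audit.txt -5->-7; result -7.
  west.gen: runs — kernel.gen -5->-7; result -14.

New value of west.gen: -14.
Target commands that run: kernel.gen, west.gen — 2 in total.
Values that change: audit.txt, kernel.gen, west.gen.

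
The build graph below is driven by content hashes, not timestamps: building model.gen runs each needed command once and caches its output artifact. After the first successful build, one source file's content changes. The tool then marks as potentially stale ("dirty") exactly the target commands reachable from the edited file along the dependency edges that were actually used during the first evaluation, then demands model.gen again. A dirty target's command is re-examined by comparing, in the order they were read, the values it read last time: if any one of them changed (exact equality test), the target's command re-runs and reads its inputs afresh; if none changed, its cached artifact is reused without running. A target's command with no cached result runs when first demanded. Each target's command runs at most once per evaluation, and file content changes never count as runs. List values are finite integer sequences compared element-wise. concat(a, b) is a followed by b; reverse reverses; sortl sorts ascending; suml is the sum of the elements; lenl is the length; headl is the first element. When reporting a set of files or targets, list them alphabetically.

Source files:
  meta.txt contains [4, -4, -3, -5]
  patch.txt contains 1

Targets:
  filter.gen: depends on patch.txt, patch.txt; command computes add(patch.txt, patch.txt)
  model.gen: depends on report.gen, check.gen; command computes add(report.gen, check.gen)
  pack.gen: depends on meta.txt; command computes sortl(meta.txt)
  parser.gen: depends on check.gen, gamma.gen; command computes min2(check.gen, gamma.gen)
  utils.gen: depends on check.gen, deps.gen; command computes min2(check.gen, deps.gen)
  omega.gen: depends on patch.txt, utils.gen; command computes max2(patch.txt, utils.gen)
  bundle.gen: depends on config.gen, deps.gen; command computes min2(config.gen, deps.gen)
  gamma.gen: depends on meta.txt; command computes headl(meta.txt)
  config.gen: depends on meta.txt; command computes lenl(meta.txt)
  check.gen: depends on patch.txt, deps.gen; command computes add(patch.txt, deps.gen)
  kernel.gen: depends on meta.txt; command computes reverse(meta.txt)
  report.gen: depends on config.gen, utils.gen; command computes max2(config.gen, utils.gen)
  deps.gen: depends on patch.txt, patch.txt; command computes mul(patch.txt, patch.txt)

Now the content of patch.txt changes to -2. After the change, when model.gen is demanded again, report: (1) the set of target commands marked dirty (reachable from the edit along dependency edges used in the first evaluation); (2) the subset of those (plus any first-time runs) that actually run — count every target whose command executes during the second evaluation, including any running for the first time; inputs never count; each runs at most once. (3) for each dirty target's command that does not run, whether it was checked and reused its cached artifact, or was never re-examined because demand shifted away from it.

Dirty set: check.gen, deps.gen, model.gen, report.gen, utils.gen.
Run set: check.gen, deps.gen, report.gen, utils.gen (4 run).
Re-examined without running (cache reused): model.gen.
The important point: at model.gen every value read last time is unchanged, so the dirty flag clears without a run.

Initial pass — values computed on the first demand:
  config.gen = lenl([4, -4, -3, -5]) = 4
  deps.gen = mul(1, 1) = 1
  check.gen = add(1, 1) = 2
  utils.gen = min2(2, 1) = 1
  report.gen = max2(4, 1) = 4
  model.gen = add(4, 2) = 6

Second demand — change propagation:
  deps.gen: re-runs because patch.txt 1->-2; patch.txt 1->-2; new result 4.
  check.gen: re-runs because patch.txt 1->-2; deps.gen 1->4; new result 2 (unchanged).
  utils.gen: re-runs because deps.gen 1->4; new result 2.
  report.gen: re-runs because utils.gen 1->2; new result 4 (unchanged).
  model.gen: re-examined; everything it read last time is the same (report.gen unchanged, check.gen unchanged) — cache 6 kept, no run.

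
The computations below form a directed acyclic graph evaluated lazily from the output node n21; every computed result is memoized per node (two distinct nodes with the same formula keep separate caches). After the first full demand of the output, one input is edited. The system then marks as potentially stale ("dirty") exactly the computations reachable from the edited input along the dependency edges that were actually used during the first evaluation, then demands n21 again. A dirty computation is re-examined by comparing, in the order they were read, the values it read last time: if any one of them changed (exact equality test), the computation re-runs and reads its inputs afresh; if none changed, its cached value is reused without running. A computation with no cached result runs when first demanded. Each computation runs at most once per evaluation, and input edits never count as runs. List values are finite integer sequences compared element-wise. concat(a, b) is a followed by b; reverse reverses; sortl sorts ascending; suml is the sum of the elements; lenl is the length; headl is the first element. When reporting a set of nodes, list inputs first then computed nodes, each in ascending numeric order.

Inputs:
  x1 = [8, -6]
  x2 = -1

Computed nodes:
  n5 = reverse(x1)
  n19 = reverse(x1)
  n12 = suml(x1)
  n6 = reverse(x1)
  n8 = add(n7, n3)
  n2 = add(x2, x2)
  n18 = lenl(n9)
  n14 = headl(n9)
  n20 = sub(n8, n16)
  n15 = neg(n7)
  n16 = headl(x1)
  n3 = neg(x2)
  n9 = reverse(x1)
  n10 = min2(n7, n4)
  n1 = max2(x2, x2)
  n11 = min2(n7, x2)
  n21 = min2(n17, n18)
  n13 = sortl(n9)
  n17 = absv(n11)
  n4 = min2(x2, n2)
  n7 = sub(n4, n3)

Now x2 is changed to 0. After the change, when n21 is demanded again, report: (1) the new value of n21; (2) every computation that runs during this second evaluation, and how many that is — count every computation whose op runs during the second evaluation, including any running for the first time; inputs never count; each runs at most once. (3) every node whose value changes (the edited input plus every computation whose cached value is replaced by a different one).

First demand of the output computes:
  n2 = add(-1, -1) = -2
  n3 = neg(-1) = 1
  n4 = min2(-1, -2) = -2
  n7 = sub(-2, 1) = -3
  n9 = reverse([8, -6]) = [-6, 8]
  n11 = min2(-3, -1) = -3
  n17 = absv(-3) = 3
  n18 = lenl([-6, 8]) = 2
  n21 = min2(3, 2) = 2

After the edit, cleaning proceeds:
  n2: a read changed (x2 -1->0; x2 -1->0) — executes, giving 0.
  n3: a read changed (x2 -1->0) — executes, giving 0.
  n4: a read changed (x2 -1->0; n2 -2->0) — executes, giving 0.
  n7: a read changed (n4 -2->0; n3 1->0) — executes, giving 0.
  n11: a read changed (n7 -3->0; x2 -1->0) — executes, giving 0.
  n17: a read changed (n11 -3->0) — executes, giving 0.
  n21: a read changed (n17 3->0) — executes, giving 0.

Demanding n21 again yields 0.
7 computations run: n2, n3, n4, n7, n11, n17, n21.
The nodes whose values change: x2, n2, n3, n4, n7, n11, n17, n21.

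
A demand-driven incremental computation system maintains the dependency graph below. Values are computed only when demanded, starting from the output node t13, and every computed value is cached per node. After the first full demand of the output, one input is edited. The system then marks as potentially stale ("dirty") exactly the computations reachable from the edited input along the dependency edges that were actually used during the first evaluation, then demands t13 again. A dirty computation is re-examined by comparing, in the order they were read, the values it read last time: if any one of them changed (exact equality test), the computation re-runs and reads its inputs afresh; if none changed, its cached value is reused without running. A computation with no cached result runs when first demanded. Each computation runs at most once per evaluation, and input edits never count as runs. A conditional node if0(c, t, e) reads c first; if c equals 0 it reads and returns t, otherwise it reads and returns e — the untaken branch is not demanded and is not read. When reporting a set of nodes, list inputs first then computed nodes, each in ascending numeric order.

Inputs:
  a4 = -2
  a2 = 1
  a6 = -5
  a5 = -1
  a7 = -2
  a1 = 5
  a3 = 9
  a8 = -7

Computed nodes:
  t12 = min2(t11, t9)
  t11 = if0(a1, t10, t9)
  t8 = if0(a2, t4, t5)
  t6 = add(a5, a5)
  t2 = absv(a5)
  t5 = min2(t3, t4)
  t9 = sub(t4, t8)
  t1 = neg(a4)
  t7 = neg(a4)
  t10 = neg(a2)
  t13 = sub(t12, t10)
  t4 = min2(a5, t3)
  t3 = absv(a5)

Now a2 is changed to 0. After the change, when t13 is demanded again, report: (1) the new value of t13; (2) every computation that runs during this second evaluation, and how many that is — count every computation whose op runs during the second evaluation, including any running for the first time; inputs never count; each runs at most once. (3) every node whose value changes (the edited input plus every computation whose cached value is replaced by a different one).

New value of t13: 0.
Computations that run: t8, t10, t13 — 3 in total.
Values that change: a2, t10, t13.
Key observation: the cutoff stops propagation at t9 — its inputs' values are unchanged, so it reuses its cache.

First evaluation (everything demanded from the output):
  t3 = absv(-1) = 1
  t4 = min2(-1, 1) = -1
  t5 = min2(1, -1) = -1
  t8 = if0(a2=1 -> else branch t5) = -1
  t9 = sub(-1, -1) = 0
  t10 = neg(1) = -1
  t11 = if0(a1=5 -> else branch t9) = 0
  t12 = min2(0, 0) = 0
  t13 = sub(0, -1) = 1

Propagation after the edit:
  t8: runs — a2 1->0; result -1 (same value as before).
  t9: checked — values it read are unchanged (t4 unchanged, t8 unchanged); reused cached 0 without running.
  t10: runs — a2 1->0; result 0.
  t11: checked — values it read are unchanged (a1 unchanged, t9 unchanged); reused cached 0 without running.
  t12: checked — values it read are unchanged (t11 unchanged, t9 unchanged); reused cached 0 without running.
  t13: runs — t10 -1->0; result 0.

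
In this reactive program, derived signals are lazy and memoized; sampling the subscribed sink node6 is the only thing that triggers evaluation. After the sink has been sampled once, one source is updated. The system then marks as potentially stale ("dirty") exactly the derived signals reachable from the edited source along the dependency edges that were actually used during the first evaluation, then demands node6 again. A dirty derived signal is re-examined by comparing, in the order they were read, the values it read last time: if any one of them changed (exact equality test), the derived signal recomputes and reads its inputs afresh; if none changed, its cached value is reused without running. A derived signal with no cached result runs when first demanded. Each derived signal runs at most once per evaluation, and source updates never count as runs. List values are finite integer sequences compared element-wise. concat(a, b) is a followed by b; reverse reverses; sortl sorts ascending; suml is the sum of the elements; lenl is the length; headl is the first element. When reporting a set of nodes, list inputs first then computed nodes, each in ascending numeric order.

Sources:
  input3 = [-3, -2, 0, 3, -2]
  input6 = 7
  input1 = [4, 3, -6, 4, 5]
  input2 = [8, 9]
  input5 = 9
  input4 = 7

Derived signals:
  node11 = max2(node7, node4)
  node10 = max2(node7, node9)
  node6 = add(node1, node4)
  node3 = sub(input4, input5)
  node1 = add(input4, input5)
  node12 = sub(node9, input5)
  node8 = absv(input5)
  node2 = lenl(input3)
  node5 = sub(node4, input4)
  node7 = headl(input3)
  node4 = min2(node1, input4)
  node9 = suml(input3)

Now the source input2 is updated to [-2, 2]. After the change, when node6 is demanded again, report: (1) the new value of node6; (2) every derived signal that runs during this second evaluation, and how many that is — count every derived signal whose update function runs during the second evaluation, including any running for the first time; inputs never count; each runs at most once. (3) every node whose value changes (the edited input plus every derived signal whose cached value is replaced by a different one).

Demanding node6 again yields 23.
0 derived signals run: none.
The nodes whose values change: input2.
Note the shortcut — nothing in the graph depends on input2 at all, so no recomputation happens.

First demand of the output computes:
  node1 = add(7, 9) = 16
  node4 = min2(16, 7) = 7
  node6 = add(16, 7) = 23

After the edit, cleaning proceeds:
  no node depends on input2 at all; the second demand re-runs nothing.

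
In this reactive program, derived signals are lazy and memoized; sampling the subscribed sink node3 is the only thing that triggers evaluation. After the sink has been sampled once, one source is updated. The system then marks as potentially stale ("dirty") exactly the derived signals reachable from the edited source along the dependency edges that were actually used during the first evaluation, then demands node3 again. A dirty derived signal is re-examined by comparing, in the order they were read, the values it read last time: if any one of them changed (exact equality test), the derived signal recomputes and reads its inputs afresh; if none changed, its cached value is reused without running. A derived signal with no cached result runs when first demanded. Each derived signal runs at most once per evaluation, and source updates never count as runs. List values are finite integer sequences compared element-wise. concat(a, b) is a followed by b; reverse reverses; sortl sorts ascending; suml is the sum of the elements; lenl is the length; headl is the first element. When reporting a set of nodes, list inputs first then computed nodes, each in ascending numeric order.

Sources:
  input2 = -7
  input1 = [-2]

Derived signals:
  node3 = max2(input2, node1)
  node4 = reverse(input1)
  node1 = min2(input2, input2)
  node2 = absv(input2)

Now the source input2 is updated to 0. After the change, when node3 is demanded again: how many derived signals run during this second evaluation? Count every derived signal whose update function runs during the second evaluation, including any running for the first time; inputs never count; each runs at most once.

First demand of the output computes:
  node1 = min2(-7, -7) = -7
  node3 = max2(-7, -7) = -7

After the edit, cleaning proceeds:
  node1: a read changed (input2 -7->0; input2 -7->0) — executes, giving 0.
  node3: a read changed (input2 -7->0; node1 -7->0) — executes, giving 0.

2 derived signals run: node1, node3.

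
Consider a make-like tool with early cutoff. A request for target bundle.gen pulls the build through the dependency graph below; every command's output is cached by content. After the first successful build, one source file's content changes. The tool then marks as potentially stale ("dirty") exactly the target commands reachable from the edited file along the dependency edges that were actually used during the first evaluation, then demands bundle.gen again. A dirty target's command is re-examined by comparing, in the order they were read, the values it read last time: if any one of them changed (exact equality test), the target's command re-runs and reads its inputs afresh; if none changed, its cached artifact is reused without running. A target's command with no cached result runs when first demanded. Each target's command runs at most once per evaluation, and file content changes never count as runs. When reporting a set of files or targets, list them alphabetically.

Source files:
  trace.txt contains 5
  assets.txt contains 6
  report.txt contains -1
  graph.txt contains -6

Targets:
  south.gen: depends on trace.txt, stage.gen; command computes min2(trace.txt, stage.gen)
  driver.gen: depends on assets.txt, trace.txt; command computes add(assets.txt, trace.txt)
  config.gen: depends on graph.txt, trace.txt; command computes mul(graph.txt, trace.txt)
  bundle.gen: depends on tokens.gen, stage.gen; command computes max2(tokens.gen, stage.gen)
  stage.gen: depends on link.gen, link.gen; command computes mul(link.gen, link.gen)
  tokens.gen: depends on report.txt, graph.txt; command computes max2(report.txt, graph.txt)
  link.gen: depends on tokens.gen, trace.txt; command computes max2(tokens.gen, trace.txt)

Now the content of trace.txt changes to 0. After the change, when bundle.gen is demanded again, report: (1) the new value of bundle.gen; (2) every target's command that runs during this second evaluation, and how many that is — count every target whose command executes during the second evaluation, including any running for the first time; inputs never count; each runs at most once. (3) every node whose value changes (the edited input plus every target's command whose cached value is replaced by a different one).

First demand of the output computes:
  tokens.gen = max2(-1, -6) = -1
  link.gen = max2(-1, 5) = 5
  stage.gen = mul(5, 5) = 25
  bundle.gen = max2(-1, 25) = 25

After the edit, cleaning proceeds:
  link.gen: a read changed (trace.txt 5->0) — executes, giving 0.
  stage.gen: a read changed (link.gen 5->0; link.gen 5->0) — executes, giving 0.
  bundle.gen: a read changed (stage.gen 25->0) — executes, giving 0.

Demanding bundle.gen again yields 0.
3 target commands run: bundle.gen, link.gen, stage.gen.
The nodes whose values change: bundle.gen, link.gen, stage.gen, trace.txt.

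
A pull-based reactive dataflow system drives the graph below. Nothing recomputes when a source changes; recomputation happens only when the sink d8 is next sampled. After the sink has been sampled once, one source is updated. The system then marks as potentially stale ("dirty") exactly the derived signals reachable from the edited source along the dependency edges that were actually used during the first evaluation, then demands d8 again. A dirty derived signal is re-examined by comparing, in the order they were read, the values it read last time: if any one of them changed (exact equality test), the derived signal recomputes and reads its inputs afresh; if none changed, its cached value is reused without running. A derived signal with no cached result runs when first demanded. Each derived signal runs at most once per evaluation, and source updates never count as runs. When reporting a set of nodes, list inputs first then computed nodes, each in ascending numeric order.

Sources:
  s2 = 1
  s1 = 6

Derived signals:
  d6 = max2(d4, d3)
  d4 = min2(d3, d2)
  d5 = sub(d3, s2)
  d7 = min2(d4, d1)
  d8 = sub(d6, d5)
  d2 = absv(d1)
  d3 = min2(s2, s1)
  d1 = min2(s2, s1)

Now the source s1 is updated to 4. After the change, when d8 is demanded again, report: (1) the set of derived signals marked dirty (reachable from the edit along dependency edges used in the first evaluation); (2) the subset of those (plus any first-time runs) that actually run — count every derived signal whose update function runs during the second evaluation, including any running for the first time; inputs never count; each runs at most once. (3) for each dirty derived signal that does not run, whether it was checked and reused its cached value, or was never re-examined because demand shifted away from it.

Marked dirty: d1, d2, d3, d4, d5, d6, d8.
Derived signals that run: d1, d3 — 2 in total.
Checked but reused from cache: d2, d4, d5, d6, d8.
Key observation: the cutoff stops propagation at d2 — its inputs' values are unchanged, so it reuses its cache.

First evaluation (everything demanded from the output):
  d1 = min2(1, 6) = 1
  d2 = absv(1) = 1
  d3 = min2(1, 6) = 1
  d4 = min2(1, 1) = 1
  d5 = sub(1, 1) = 0
  d6 = max2(1, 1) = 1
  d8 = sub(1, 0) = 1

Propagation after the edit:
  d1: runs — s1 6->4; result 1 (same value as before).
  d2: checked — values it read are unchanged (d1 unchanged); reused cached 1 without running.
  d3: runs — s1 6->4; result 1 (same value as before).
  d4: checked — values it read are unchanged (d3 unchanged, d2 unchanged); reused cached 1 without running.
  d5: checked — values it read are unchanged (d3 unchanged, s2 unchanged); reused cached 0 without running.
  d6: checked — values it read are unchanged (d4 unchanged, d3 unchanged); reused cached 1 without running.
  d8: checked — values it read are unchanged (d6 unchanged, d5 unchanged); reused cached 1 without running.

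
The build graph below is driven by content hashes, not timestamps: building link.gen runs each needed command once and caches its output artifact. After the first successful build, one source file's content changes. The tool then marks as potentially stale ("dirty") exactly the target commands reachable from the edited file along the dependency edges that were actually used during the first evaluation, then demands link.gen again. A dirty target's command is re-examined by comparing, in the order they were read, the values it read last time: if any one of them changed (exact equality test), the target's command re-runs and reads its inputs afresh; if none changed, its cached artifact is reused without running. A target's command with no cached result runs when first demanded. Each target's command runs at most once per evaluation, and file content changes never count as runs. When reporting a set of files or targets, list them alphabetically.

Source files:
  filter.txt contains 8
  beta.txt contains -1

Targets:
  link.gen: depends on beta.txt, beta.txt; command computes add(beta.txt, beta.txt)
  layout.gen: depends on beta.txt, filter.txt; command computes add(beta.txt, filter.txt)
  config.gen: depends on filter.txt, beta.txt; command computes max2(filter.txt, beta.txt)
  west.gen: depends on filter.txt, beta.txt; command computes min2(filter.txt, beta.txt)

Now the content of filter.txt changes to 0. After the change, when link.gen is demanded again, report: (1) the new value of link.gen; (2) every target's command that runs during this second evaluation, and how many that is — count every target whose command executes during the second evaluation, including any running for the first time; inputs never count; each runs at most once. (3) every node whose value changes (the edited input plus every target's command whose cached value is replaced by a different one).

Initial pass — values computed on the first demand:
  link.gen = add(-1, -1) = -2

Second demand — change propagation:
  no demanded computation ever read filter.txt, so the edit dirties nothing and nothing runs.

The important point: nothing the output needs ever reads filter.txt, so the edit is invisible to it.

link.gen now evaluates to -2.
Run set: none (0 run).
Changed values: filter.txt.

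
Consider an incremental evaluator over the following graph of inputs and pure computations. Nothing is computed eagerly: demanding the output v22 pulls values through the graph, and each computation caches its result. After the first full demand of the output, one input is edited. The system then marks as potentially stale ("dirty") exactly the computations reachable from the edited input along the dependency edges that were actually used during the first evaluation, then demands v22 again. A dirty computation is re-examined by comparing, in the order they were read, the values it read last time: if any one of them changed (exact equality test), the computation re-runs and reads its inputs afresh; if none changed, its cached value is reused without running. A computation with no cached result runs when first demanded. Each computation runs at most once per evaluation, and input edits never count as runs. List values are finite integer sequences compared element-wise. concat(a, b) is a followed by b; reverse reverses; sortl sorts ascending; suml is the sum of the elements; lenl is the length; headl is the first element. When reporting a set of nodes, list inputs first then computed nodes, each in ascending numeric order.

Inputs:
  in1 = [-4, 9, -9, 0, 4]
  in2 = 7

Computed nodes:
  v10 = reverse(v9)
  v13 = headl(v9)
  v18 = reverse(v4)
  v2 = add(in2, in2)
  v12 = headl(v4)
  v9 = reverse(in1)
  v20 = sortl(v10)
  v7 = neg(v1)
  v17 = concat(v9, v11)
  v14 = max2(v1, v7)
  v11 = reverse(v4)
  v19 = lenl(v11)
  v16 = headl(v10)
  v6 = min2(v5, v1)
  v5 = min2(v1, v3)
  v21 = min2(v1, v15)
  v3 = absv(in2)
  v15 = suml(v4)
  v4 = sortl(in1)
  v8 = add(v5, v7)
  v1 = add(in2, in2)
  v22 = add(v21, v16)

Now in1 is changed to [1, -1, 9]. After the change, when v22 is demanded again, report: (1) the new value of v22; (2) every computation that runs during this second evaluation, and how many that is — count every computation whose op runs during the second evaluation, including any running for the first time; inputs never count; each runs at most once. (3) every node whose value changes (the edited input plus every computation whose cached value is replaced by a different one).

v22 now evaluates to 10.
Run set: v4, v9, v10, v15, v16, v21, v22 (7 run).
Changed values: in1, v4, v9, v10, v15, v16, v21, v22.

Initial pass — values computed on the first demand:
  v1 = add(7, 7) = 14
  v4 = sortl([-4, 9, -9, 0, 4]) = [-9, -4, 0, 4, 9]
  v9 = reverse([-4, 9, -9, 0, 4]) = [4, 0, -9, 9, -4]
  v10 = reverse([4, 0, -9, 9, -4]) = [-4, 9, -9, 0, 4]
  v15 = suml([-9, -4, 0, 4, 9]) = 0
  v16 = headl([-4, 9, -9, 0, 4]) = -4
  v21 = min2(14, 0) = 0
  v22 = add(0, -4) = -4

Second demand — change propagation:
  v4: re-runs because in1 [-4, 9, -9, 0, 4]->[1, -1, 9]; new result [-1, 1, 9].
  v9: re-runs because in1 [-4, 9, -9, 0, 4]->[1, -1, 9]; new result [9, -1, 1].
  v10: re-runs because v9 [4, 0, -9, 9, -4]->[9, -1, 1]; new result [1, -1, 9].
  v15: re-runs because v4 [-9, -4, 0, 4, 9]->[-1, 1, 9]; new result 9.
  v16: re-runs because v10 [-4, 9, -9, 0, 4]->[1, -1, 9]; new result 1.
  v21: re-runs because v15 0->9; new result 9.
  v22: re-runs because v21 0->9; v16 -4->1; new result 10.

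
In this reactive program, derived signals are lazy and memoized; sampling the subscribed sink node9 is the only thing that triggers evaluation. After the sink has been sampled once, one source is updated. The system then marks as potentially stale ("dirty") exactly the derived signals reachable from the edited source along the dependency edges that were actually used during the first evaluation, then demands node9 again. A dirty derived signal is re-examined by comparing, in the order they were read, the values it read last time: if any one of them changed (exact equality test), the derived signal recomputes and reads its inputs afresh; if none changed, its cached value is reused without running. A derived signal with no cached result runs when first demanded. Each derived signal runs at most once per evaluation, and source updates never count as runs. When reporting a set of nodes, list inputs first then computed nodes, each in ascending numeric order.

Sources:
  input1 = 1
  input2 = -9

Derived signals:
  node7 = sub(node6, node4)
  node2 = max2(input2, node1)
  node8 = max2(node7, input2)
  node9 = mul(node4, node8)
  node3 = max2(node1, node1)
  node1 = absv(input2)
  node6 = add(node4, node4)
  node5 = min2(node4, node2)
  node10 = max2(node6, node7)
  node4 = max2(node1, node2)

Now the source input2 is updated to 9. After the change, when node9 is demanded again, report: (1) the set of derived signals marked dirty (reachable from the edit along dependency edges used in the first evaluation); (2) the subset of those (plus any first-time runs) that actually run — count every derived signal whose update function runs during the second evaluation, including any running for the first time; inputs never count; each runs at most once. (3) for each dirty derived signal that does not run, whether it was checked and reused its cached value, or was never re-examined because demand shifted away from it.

The edit dirties: node1, node2, node4, node6, node7, node8, node9.
3 derived signals run: node1, node2, node8.
Cache hits after checking: node4, node6, node7, node9.
Note where the cutoff bites: node4 is checked, finds nothing changed, and keeps its cache.

First demand of the output computes:
  node1 = absv(-9) = 9
  node2 = max2(-9, 9) = 9
  node4 = max2(9, 9) = 9
  node6 = add(9, 9) = 18
  node7 = sub(18, 9) = 9
  node8 = max2(9, -9) = 9
  node9 = mul(9, 9) = 81

After the edit, cleaning proceeds:
  node1: a read changed (input2 -9->9) — executes, giving 9 — identical to its old value.
  node2: a read changed (input2 -9->9) — executes, giving 9 — identical to its old value.
  node4: dirty, but its reads are unchanged (node1 unchanged, node2 unchanged); cached 9 stands.
  node6: dirty, but its reads are unchanged (node4 unchanged, node4 unchanged); cached 18 stands.
  node7: dirty, but its reads are unchanged (node6 unchanged, node4 unchanged); cached 9 stands.
  node8: a read changed (input2 -9->9) — executes, giving 9 — identical to its old value.
  node9: dirty, but its reads are unchanged (node4 unchanged, node8 unchanged); cached 81 stands.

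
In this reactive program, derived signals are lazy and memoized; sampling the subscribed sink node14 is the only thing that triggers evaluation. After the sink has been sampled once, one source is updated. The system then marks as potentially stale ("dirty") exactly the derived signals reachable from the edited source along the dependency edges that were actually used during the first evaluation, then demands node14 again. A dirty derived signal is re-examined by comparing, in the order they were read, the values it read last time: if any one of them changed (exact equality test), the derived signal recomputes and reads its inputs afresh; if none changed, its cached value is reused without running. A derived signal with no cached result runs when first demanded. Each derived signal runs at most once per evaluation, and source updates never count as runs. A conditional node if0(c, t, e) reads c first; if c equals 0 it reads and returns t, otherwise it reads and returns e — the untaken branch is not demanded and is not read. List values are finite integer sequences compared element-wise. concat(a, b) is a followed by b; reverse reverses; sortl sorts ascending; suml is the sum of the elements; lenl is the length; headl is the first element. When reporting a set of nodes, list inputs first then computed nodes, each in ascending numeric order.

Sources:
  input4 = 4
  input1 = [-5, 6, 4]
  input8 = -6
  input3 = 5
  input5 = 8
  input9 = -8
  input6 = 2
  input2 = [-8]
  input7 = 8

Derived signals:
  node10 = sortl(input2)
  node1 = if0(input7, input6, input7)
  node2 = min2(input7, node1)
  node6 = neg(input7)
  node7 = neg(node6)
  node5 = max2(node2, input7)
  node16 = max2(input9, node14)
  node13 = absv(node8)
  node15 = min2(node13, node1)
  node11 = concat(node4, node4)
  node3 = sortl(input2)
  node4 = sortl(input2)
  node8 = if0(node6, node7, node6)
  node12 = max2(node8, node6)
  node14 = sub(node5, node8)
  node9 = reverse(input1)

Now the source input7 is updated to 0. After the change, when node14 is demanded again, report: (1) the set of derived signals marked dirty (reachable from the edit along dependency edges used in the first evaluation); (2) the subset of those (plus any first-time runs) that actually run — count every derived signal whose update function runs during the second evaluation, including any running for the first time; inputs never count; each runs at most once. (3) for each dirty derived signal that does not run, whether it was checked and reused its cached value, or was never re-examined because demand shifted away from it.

The edit dirties: node1, node2, node5, node6, node8, node14.
7 derived signals run: node1, node2, node5, node6, node7, node8, node14.
No dirty derived signal escaped a run.
Note the branch switch — node7 had no cache and runs now for the first time.

First demand of the output computes:
  node1 = if0(input7=8 -> else branch input7) = 8
  node2 = min2(8, 8) = 8
  node5 = max2(8, 8) = 8
  node6 = neg(8) = -8
  node8 = if0(node6=-8 -> else branch node6) = -8
  node14 = sub(8, -8) = 16

After the edit, cleaning proceeds:
  node1: a read changed (input7 8->0; input7 8->0) — executes, giving 2.
  node2: a read changed (input7 8->0; node1 8->2) — executes, giving 0.
  node5: a read changed (node2 8->0; input7 8->0) — executes, giving 0.
  node6: a read changed (input7 8->0) — executes, giving 0.
  node7: had never run; runs now, result 0.
  node8: a read changed (node6 -8->0; node6 -8->0) — executes, giving 0.
  node14: a read changed (node5 8->0; node8 -8->0) — executes, giving 0.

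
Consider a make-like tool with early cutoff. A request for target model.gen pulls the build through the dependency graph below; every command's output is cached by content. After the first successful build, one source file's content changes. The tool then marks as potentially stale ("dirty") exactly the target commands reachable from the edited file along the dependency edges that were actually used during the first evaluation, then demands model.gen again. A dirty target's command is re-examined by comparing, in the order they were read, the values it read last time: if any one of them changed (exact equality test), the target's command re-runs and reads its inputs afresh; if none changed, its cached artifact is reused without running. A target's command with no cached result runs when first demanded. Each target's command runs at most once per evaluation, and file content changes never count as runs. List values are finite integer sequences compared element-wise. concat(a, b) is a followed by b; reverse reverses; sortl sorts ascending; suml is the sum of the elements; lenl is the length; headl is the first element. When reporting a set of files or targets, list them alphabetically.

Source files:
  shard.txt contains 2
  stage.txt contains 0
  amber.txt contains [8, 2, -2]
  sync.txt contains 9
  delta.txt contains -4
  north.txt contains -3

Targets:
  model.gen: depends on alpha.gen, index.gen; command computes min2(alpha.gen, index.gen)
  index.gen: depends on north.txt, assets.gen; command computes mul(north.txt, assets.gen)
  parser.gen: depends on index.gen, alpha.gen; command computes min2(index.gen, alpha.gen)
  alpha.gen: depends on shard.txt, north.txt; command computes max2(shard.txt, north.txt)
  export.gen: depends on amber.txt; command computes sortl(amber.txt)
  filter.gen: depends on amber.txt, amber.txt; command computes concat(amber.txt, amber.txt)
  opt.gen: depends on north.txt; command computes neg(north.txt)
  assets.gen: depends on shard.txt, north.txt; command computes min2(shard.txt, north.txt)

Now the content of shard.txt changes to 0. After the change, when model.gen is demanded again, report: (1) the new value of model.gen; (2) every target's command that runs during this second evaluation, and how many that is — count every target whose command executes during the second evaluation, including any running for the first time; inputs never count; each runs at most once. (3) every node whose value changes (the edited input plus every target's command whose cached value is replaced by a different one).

First demand of the output computes:
  alpha.gen = max2(2, -3) = 2
  assets.gen = min2(2, -3) = -3
  index.gen = mul(-3, -3) = 9
  model.gen = min2(2, 9) = 2

After the edit, cleaning proceeds:
  alpha.gen: a read changed (shard.txt 2->0) — executes, giving 0.
  assets.gen: a read changed (shard.txt 2->0) — executes, giving -3 — identical to its old value.
  index.gen: dirty, but its reads are unchanged (north.txt unchanged, assets.gen unchanged); cached 9 stands.
  model.gen: a read changed (alpha.gen 2->0) — executes, giving 0.

Note where the cutoff bites: index.gen is checked, finds nothing changed, and keeps its cache.

Demanding model.gen again yields 0.
3 target commands run: alpha.gen, assets.gen, model.gen.
The nodes whose values change: alpha.gen, model.gen, shard.txt.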